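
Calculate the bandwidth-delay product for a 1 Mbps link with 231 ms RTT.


BDP = bandwidth * RTT
= 1 Mbps * 231 ms
= 1 * 1e6 * 231 / 1000 bits
= 231000 bits
= 28875 bytes
= 28.1982 KB
BDP = 231000 bits (28875 bytes)


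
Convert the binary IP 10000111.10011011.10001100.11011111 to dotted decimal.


10000111 = 135
10011011 = 155
10001100 = 140
11011111 = 223
IP: 135.155.140.223


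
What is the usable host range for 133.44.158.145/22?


Network: 133.44.156.0
Broadcast: 133.44.159.255
First usable = network + 1
Last usable = broadcast - 1
Range: 133.44.156.1 to 133.44.159.254


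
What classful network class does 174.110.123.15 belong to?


First octet: 174
Binary: 10101110
10xxxxxx -> Class B (128-191)
Class B, default mask 255.255.0.0 (/16)


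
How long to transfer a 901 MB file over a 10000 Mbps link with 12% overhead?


Effective throughput = 10000 * (1 - 12/100) = 8800 Mbps
File size in Mb = 901 * 8 = 7208 Mb
Time = 7208 / 8800
Time = 0.8191 seconds


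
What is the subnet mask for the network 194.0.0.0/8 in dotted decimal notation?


/8 means 8 network bits, 24 host bits
Binary: 11111111000000000000000000000000
Mask: 255.0.0.0


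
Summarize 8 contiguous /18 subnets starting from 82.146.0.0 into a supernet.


Original prefix: /18
Number of subnets: 8 = 2^3
New prefix = 18 - 3 = 15
Supernet: 82.146.0.0/15


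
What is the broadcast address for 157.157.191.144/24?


Network: 157.157.191.0/24
Host bits = 8
Set all host bits to 1:
Broadcast: 157.157.191.255


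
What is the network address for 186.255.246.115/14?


IP:   10111010.11111111.11110110.01110011
Mask: 11111111.11111100.00000000.00000000
AND operation:
Net:  10111010.11111100.00000000.00000000
Network: 186.252.0.0/14


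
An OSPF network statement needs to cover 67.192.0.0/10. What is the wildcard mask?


Subnet mask: 255.192.0.0
Wildcard = 255.255.255.255 - subnet mask
255 - 255 = 0
255 - 192 = 63
255 - 0 = 255
255 - 0 = 255
Wildcard: 0.63.255.255


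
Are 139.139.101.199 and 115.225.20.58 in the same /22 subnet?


Mask: 255.255.252.0
139.139.101.199 AND mask = 139.139.100.0
115.225.20.58 AND mask = 115.225.20.0
No, different subnets (139.139.100.0 vs 115.225.20.0)


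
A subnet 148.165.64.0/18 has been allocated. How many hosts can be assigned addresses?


Host bits = 32 - 18 = 14
Total addresses = 2^14 = 16384
Usable = total - 2 (network and broadcast)
Usable hosts: 16382


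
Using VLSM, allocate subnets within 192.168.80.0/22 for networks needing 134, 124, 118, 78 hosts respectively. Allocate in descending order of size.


134 hosts -> /24 (254 usable): 192.168.80.0/24
124 hosts -> /25 (126 usable): 192.168.81.0/25
118 hosts -> /25 (126 usable): 192.168.81.128/25
78 hosts -> /25 (126 usable): 192.168.82.0/25
Allocation: 192.168.80.0/24 (134 hosts, 254 usable); 192.168.81.0/25 (124 hosts, 126 usable); 192.168.81.128/25 (118 hosts, 126 usable); 192.168.82.0/25 (78 hosts, 126 usable)


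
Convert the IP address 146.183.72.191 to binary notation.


146 = 10010010
183 = 10110111
72 = 01001000
191 = 10111111
Binary: 10010010.10110111.01001000.10111111


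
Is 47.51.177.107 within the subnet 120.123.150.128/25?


Subnet network: 120.123.150.128
Test IP AND mask: 47.51.177.0
No, 47.51.177.107 is not in 120.123.150.128/25


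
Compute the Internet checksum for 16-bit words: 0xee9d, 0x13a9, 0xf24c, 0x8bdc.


Sum all words (with carry folding):
+ 0xee9d = 0xee9d
+ 0x13a9 = 0x0247
+ 0xf24c = 0xf493
+ 0x8bdc = 0x8070
One's complement: ~0x8070
Checksum = 0x7f8f


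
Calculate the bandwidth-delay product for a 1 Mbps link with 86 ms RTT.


BDP = bandwidth * RTT
= 1 Mbps * 86 ms
= 1 * 1e6 * 86 / 1000 bits
= 86000 bits
= 10750 bytes
= 10.498 KB
BDP = 86000 bits (10750 bytes)


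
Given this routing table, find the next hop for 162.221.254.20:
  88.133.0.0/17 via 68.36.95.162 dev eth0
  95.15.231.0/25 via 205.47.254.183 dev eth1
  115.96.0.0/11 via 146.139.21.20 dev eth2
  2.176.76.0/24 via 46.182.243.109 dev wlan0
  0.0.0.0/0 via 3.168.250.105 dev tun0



Longest prefix match for 162.221.254.20:
  /17 88.133.0.0: no
  /25 95.15.231.0: no
  /11 115.96.0.0: no
  /24 2.176.76.0: no
  /0 0.0.0.0: MATCH
Selected: next-hop 3.168.250.105 via tun0 (matched /0)


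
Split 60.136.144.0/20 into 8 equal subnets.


New prefix = 20 + 3 = 23
Each subnet has 512 addresses
  60.136.144.0/23
  60.136.146.0/23
  60.136.148.0/23
  60.136.150.0/23
  60.136.152.0/23
  60.136.154.0/23
  60.136.156.0/23
  60.136.158.0/23
Subnets: 60.136.144.0/23, 60.136.146.0/23, 60.136.148.0/23, 60.136.150.0/23, 60.136.152.0/23, 60.136.154.0/23, 60.136.156.0/23, 60.136.158.0/23


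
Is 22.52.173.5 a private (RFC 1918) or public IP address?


RFC 1918 private ranges:
  10.0.0.0/8 (10.0.0.0 - 10.255.255.255)
  172.16.0.0/12 (172.16.0.0 - 172.31.255.255)
  192.168.0.0/16 (192.168.0.0 - 192.168.255.255)
Public (not in any RFC 1918 range)


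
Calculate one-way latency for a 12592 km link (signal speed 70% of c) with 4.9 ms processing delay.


Speed = 0.7 * 3e5 km/s = 210000 km/s
Propagation delay = 12592 / 210000 = 0.06 s = 59.9619 ms
Processing delay = 4.9 ms
Total one-way latency = 64.8619 ms


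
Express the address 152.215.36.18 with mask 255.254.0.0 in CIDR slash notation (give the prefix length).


Binary: 11111111.11111110.00000000.00000000
Count leading 1s
Prefix: /15


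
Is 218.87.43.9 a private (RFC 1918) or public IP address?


RFC 1918 private ranges:
  10.0.0.0/8 (10.0.0.0 - 10.255.255.255)
  172.16.0.0/12 (172.16.0.0 - 172.31.255.255)
  192.168.0.0/16 (192.168.0.0 - 192.168.255.255)
Public (not in any RFC 1918 range)


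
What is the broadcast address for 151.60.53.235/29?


Network: 151.60.53.232/29
Host bits = 3
Set all host bits to 1:
Broadcast: 151.60.53.239


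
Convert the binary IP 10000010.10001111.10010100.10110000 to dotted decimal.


10000010 = 130
10001111 = 143
10010100 = 148
10110000 = 176
IP: 130.143.148.176


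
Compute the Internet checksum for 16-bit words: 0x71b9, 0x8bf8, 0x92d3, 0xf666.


Sum all words (with carry folding):
+ 0x71b9 = 0x71b9
+ 0x8bf8 = 0xfdb1
+ 0x92d3 = 0x9085
+ 0xf666 = 0x86ec
One's complement: ~0x86ec
Checksum = 0x7913


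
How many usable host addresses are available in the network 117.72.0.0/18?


Host bits = 32 - 18 = 14
Total addresses = 2^14 = 16384
Usable = total - 2 (network and broadcast)
Usable hosts: 16382


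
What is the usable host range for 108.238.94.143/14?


Network: 108.236.0.0
Broadcast: 108.239.255.255
First usable = network + 1
Last usable = broadcast - 1
Range: 108.236.0.1 to 108.239.255.254


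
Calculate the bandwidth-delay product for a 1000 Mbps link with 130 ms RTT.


BDP = bandwidth * RTT
= 1000 Mbps * 130 ms
= 1000 * 1e6 * 130 / 1000 bits
= 130000000 bits
= 16250000 bytes
= 15869.1406 KB
BDP = 130000000 bits (16250000 bytes)


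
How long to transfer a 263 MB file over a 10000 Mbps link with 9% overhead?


Effective throughput = 10000 * (1 - 9/100) = 9100 Mbps
File size in Mb = 263 * 8 = 2104 Mb
Time = 2104 / 9100
Time = 0.2312 seconds


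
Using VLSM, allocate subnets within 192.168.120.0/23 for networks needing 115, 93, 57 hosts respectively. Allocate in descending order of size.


115 hosts -> /25 (126 usable): 192.168.120.0/25
93 hosts -> /25 (126 usable): 192.168.120.128/25
57 hosts -> /26 (62 usable): 192.168.121.0/26
Allocation: 192.168.120.0/25 (115 hosts, 126 usable); 192.168.120.128/25 (93 hosts, 126 usable); 192.168.121.0/26 (57 hosts, 62 usable)


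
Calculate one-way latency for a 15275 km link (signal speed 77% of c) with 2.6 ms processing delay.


Speed = 0.77 * 3e5 km/s = 231000 km/s
Propagation delay = 15275 / 231000 = 0.0661 s = 66.1255 ms
Processing delay = 2.6 ms
Total one-way latency = 68.7255 ms


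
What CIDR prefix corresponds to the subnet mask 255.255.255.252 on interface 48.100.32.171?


Binary: 11111111.11111111.11111111.11111100
Count leading 1s
Prefix: /30


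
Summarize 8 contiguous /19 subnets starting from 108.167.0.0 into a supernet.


Original prefix: /19
Number of subnets: 8 = 2^3
New prefix = 19 - 3 = 16
Supernet: 108.167.0.0/16


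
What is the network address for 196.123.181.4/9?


IP:   11000100.01111011.10110101.00000100
Mask: 11111111.10000000.00000000.00000000
AND operation:
Net:  11000100.00000000.00000000.00000000
Network: 196.0.0.0/9


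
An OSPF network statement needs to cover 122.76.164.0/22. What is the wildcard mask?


Subnet mask: 255.255.252.0
Wildcard = 255.255.255.255 - subnet mask
255 - 255 = 0
255 - 255 = 0
255 - 252 = 3
255 - 0 = 255
Wildcard: 0.0.3.255


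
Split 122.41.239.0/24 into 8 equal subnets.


New prefix = 24 + 3 = 27
Each subnet has 32 addresses
  122.41.239.0/27
  122.41.239.32/27
  122.41.239.64/27
  122.41.239.96/27
  122.41.239.128/27
  122.41.239.160/27
  122.41.239.192/27
  122.41.239.224/27
Subnets: 122.41.239.0/27, 122.41.239.32/27, 122.41.239.64/27, 122.41.239.96/27, 122.41.239.128/27, 122.41.239.160/27, 122.41.239.192/27, 122.41.239.224/27


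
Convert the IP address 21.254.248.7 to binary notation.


21 = 00010101
254 = 11111110
248 = 11111000
7 = 00000111
Binary: 00010101.11111110.11111000.00000111


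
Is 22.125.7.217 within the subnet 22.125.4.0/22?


Subnet network: 22.125.4.0
Test IP AND mask: 22.125.4.0
Yes, 22.125.7.217 is in 22.125.4.0/22


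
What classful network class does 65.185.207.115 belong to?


First octet: 65
Binary: 01000001
0xxxxxxx -> Class A (1-126)
Class A, default mask 255.0.0.0 (/8)


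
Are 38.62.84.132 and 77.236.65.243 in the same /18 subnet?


Mask: 255.255.192.0
38.62.84.132 AND mask = 38.62.64.0
77.236.65.243 AND mask = 77.236.64.0
No, different subnets (38.62.64.0 vs 77.236.64.0)


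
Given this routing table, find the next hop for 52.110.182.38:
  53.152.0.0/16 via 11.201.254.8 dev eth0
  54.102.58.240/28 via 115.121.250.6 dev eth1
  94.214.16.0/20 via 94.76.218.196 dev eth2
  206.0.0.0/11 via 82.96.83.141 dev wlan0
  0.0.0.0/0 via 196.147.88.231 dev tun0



Longest prefix match for 52.110.182.38:
  /16 53.152.0.0: no
  /28 54.102.58.240: no
  /20 94.214.16.0: no
  /11 206.0.0.0: no
  /0 0.0.0.0: MATCH
Selected: next-hop 196.147.88.231 via tun0 (matched /0)


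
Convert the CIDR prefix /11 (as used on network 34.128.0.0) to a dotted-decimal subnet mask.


/11 means 11 network bits, 21 host bits
Binary: 11111111111000000000000000000000
Mask: 255.224.0.0


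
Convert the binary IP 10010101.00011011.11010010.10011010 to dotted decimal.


10010101 = 149
00011011 = 27
11010010 = 210
10011010 = 154
IP: 149.27.210.154


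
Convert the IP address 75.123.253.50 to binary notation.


75 = 01001011
123 = 01111011
253 = 11111101
50 = 00110010
Binary: 01001011.01111011.11111101.00110010


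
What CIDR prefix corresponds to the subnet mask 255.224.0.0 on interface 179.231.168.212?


Binary: 11111111.11100000.00000000.00000000
Count leading 1s
Prefix: /11


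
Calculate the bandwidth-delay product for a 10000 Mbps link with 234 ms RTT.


BDP = bandwidth * RTT
= 10000 Mbps * 234 ms
= 10000 * 1e6 * 234 / 1000 bits
= 2340000000 bits
= 292500000 bytes
= 285644.5312 KB
BDP = 2340000000 bits (292500000 bytes)


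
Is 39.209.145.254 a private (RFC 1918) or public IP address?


RFC 1918 private ranges:
  10.0.0.0/8 (10.0.0.0 - 10.255.255.255)
  172.16.0.0/12 (172.16.0.0 - 172.31.255.255)
  192.168.0.0/16 (192.168.0.0 - 192.168.255.255)
Public (not in any RFC 1918 range)


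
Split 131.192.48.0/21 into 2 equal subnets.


New prefix = 21 + 1 = 22
Each subnet has 1024 addresses
  131.192.48.0/22
  131.192.52.0/22
Subnets: 131.192.48.0/22, 131.192.52.0/22


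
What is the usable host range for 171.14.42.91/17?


Network: 171.14.0.0
Broadcast: 171.14.127.255
First usable = network + 1
Last usable = broadcast - 1
Range: 171.14.0.1 to 171.14.127.254


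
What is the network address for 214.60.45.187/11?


IP:   11010110.00111100.00101101.10111011
Mask: 11111111.11100000.00000000.00000000
AND operation:
Net:  11010110.00100000.00000000.00000000
Network: 214.32.0.0/11


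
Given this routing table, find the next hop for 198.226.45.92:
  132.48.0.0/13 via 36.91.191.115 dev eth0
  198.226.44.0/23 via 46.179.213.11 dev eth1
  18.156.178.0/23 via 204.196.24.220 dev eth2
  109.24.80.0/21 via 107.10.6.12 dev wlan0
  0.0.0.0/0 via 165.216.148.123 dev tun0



Longest prefix match for 198.226.45.92:
  /13 132.48.0.0: no
  /23 198.226.44.0: MATCH
  /23 18.156.178.0: no
  /21 109.24.80.0: no
  /0 0.0.0.0: MATCH
Selected: next-hop 46.179.213.11 via eth1 (matched /23)


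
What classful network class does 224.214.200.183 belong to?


First octet: 224
Binary: 11100000
1110xxxx -> Class D (224-239)
Class D (multicast), default mask N/A


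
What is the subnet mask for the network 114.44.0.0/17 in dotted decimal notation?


/17 means 17 network bits, 15 host bits
Binary: 11111111111111111000000000000000
Mask: 255.255.128.0


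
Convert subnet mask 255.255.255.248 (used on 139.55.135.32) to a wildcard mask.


Subnet mask: 255.255.255.248
Wildcard = 255.255.255.255 - subnet mask
255 - 255 = 0
255 - 255 = 0
255 - 255 = 0
255 - 248 = 7
Wildcard: 0.0.0.7


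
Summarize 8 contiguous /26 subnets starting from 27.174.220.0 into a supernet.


Original prefix: /26
Number of subnets: 8 = 2^3
New prefix = 26 - 3 = 23
Supernet: 27.174.220.0/23


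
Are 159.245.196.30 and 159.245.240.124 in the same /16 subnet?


Mask: 255.255.0.0
159.245.196.30 AND mask = 159.245.0.0
159.245.240.124 AND mask = 159.245.0.0
Yes, same subnet (159.245.0.0)


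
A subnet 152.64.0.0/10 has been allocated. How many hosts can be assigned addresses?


Host bits = 32 - 10 = 22
Total addresses = 2^22 = 4194304
Usable = total - 2 (network and broadcast)
Usable hosts: 4194302


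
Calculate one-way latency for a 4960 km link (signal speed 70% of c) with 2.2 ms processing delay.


Speed = 0.7 * 3e5 km/s = 210000 km/s
Propagation delay = 4960 / 210000 = 0.0236 s = 23.619 ms
Processing delay = 2.2 ms
Total one-way latency = 25.819 ms


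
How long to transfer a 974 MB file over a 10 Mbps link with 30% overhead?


Effective throughput = 10 * (1 - 30/100) = 7 Mbps
File size in Mb = 974 * 8 = 7792 Mb
Time = 7792 / 7
Time = 1113.1429 seconds


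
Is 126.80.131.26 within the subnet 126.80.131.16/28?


Subnet network: 126.80.131.16
Test IP AND mask: 126.80.131.16
Yes, 126.80.131.26 is in 126.80.131.16/28


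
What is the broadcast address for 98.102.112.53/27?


Network: 98.102.112.32/27
Host bits = 5
Set all host bits to 1:
Broadcast: 98.102.112.63


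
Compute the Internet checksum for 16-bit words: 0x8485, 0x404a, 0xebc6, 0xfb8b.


Sum all words (with carry folding):
+ 0x8485 = 0x8485
+ 0x404a = 0xc4cf
+ 0xebc6 = 0xb096
+ 0xfb8b = 0xac22
One's complement: ~0xac22
Checksum = 0x53dd


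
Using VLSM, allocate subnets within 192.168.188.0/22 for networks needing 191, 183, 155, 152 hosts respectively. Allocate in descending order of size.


191 hosts -> /24 (254 usable): 192.168.188.0/24
183 hosts -> /24 (254 usable): 192.168.189.0/24
155 hosts -> /24 (254 usable): 192.168.190.0/24
152 hosts -> /24 (254 usable): 192.168.191.0/24
Allocation: 192.168.188.0/24 (191 hosts, 254 usable); 192.168.189.0/24 (183 hosts, 254 usable); 192.168.190.0/24 (155 hosts, 254 usable); 192.168.191.0/24 (152 hosts, 254 usable)


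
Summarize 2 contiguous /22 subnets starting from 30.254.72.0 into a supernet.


Original prefix: /22
Number of subnets: 2 = 2^1
New prefix = 22 - 1 = 21
Supernet: 30.254.72.0/21


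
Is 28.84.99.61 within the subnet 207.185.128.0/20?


Subnet network: 207.185.128.0
Test IP AND mask: 28.84.96.0
No, 28.84.99.61 is not in 207.185.128.0/20


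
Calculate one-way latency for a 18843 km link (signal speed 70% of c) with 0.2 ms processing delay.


Speed = 0.7 * 3e5 km/s = 210000 km/s
Propagation delay = 18843 / 210000 = 0.0897 s = 89.7286 ms
Processing delay = 0.2 ms
Total one-way latency = 89.9286 ms


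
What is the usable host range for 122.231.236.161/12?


Network: 122.224.0.0
Broadcast: 122.239.255.255
First usable = network + 1
Last usable = broadcast - 1
Range: 122.224.0.1 to 122.239.255.254


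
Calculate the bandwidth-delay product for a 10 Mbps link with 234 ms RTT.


BDP = bandwidth * RTT
= 10 Mbps * 234 ms
= 10 * 1e6 * 234 / 1000 bits
= 2340000 bits
= 292500 bytes
= 285.6445 KB
BDP = 2340000 bits (292500 bytes)


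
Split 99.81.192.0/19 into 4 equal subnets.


New prefix = 19 + 2 = 21
Each subnet has 2048 addresses
  99.81.192.0/21
  99.81.200.0/21
  99.81.208.0/21
  99.81.216.0/21
Subnets: 99.81.192.0/21, 99.81.200.0/21, 99.81.208.0/21, 99.81.216.0/21


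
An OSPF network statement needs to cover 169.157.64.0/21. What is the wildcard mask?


Subnet mask: 255.255.248.0
Wildcard = 255.255.255.255 - subnet mask
255 - 255 = 0
255 - 255 = 0
255 - 248 = 7
255 - 0 = 255
Wildcard: 0.0.7.255


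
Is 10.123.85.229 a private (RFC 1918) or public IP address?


RFC 1918 private ranges:
  10.0.0.0/8 (10.0.0.0 - 10.255.255.255)
  172.16.0.0/12 (172.16.0.0 - 172.31.255.255)
  192.168.0.0/16 (192.168.0.0 - 192.168.255.255)
Private (in 10.0.0.0/8)


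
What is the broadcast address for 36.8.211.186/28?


Network: 36.8.211.176/28
Host bits = 4
Set all host bits to 1:
Broadcast: 36.8.211.191


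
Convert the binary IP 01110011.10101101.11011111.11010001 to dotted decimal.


01110011 = 115
10101101 = 173
11011111 = 223
11010001 = 209
IP: 115.173.223.209


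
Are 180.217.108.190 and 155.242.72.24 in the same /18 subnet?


Mask: 255.255.192.0
180.217.108.190 AND mask = 180.217.64.0
155.242.72.24 AND mask = 155.242.64.0
No, different subnets (180.217.64.0 vs 155.242.64.0)


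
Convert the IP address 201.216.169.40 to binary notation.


201 = 11001001
216 = 11011000
169 = 10101001
40 = 00101000
Binary: 11001001.11011000.10101001.00101000


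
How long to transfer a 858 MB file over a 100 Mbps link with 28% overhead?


Effective throughput = 100 * (1 - 28/100) = 72 Mbps
File size in Mb = 858 * 8 = 6864 Mb
Time = 6864 / 72
Time = 95.3333 seconds


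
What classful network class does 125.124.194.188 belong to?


First octet: 125
Binary: 01111101
0xxxxxxx -> Class A (1-126)
Class A, default mask 255.0.0.0 (/8)


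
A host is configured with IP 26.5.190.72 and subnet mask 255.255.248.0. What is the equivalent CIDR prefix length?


Binary: 11111111.11111111.11111000.00000000
Count leading 1s
Prefix: /21


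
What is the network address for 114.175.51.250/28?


IP:   01110010.10101111.00110011.11111010
Mask: 11111111.11111111.11111111.11110000
AND operation:
Net:  01110010.10101111.00110011.11110000
Network: 114.175.51.240/28


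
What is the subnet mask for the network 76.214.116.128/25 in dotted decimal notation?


/25 means 25 network bits, 7 host bits
Binary: 11111111111111111111111110000000
Mask: 255.255.255.128


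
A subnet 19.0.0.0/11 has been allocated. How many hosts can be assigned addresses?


Host bits = 32 - 11 = 21
Total addresses = 2^21 = 2097152
Usable = total - 2 (network and broadcast)
Usable hosts: 2097150


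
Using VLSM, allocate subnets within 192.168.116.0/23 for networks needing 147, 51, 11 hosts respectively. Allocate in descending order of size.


147 hosts -> /24 (254 usable): 192.168.116.0/24
51 hosts -> /26 (62 usable): 192.168.117.0/26
11 hosts -> /28 (14 usable): 192.168.117.64/28
Allocation: 192.168.116.0/24 (147 hosts, 254 usable); 192.168.117.0/26 (51 hosts, 62 usable); 192.168.117.64/28 (11 hosts, 14 usable)


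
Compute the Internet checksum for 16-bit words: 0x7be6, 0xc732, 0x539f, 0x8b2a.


Sum all words (with carry folding):
+ 0x7be6 = 0x7be6
+ 0xc732 = 0x4319
+ 0x539f = 0x96b8
+ 0x8b2a = 0x21e3
One's complement: ~0x21e3
Checksum = 0xde1c


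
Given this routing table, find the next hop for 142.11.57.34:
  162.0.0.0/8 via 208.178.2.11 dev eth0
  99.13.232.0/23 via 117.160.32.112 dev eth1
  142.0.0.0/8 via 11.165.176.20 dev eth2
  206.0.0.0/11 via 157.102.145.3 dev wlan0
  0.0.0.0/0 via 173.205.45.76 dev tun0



Longest prefix match for 142.11.57.34:
  /8 162.0.0.0: no
  /23 99.13.232.0: no
  /8 142.0.0.0: MATCH
  /11 206.0.0.0: no
  /0 0.0.0.0: MATCH
Selected: next-hop 11.165.176.20 via eth2 (matched /8)


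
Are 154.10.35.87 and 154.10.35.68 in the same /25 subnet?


Mask: 255.255.255.128
154.10.35.87 AND mask = 154.10.35.0
154.10.35.68 AND mask = 154.10.35.0
Yes, same subnet (154.10.35.0)


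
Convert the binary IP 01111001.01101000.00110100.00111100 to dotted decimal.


01111001 = 121
01101000 = 104
00110100 = 52
00111100 = 60
IP: 121.104.52.60


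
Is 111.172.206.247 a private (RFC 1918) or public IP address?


RFC 1918 private ranges:
  10.0.0.0/8 (10.0.0.0 - 10.255.255.255)
  172.16.0.0/12 (172.16.0.0 - 172.31.255.255)
  192.168.0.0/16 (192.168.0.0 - 192.168.255.255)
Public (not in any RFC 1918 range)


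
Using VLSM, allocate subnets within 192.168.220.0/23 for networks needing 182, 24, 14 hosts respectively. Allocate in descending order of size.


182 hosts -> /24 (254 usable): 192.168.220.0/24
24 hosts -> /27 (30 usable): 192.168.221.0/27
14 hosts -> /28 (14 usable): 192.168.221.32/28
Allocation: 192.168.220.0/24 (182 hosts, 254 usable); 192.168.221.0/27 (24 hosts, 30 usable); 192.168.221.32/28 (14 hosts, 14 usable)


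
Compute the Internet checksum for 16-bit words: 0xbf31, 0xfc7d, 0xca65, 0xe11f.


Sum all words (with carry folding):
+ 0xbf31 = 0xbf31
+ 0xfc7d = 0xbbaf
+ 0xca65 = 0x8615
+ 0xe11f = 0x6735
One's complement: ~0x6735
Checksum = 0x98ca


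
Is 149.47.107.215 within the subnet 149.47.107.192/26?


Subnet network: 149.47.107.192
Test IP AND mask: 149.47.107.192
Yes, 149.47.107.215 is in 149.47.107.192/26


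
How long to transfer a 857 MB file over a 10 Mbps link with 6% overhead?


Effective throughput = 10 * (1 - 6/100) = 9.4 Mbps
File size in Mb = 857 * 8 = 6856 Mb
Time = 6856 / 9.4
Time = 729.3617 seconds


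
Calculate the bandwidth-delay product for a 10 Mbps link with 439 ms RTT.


BDP = bandwidth * RTT
= 10 Mbps * 439 ms
= 10 * 1e6 * 439 / 1000 bits
= 4390000 bits
= 548750 bytes
= 535.8887 KB
BDP = 4390000 bits (548750 bytes)


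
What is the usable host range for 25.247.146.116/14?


Network: 25.244.0.0
Broadcast: 25.247.255.255
First usable = network + 1
Last usable = broadcast - 1
Range: 25.244.0.1 to 25.247.255.254


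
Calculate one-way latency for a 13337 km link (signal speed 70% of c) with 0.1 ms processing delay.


Speed = 0.7 * 3e5 km/s = 210000 km/s
Propagation delay = 13337 / 210000 = 0.0635 s = 63.5095 ms
Processing delay = 0.1 ms
Total one-way latency = 63.6095 ms


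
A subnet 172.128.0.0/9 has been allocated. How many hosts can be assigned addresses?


Host bits = 32 - 9 = 23
Total addresses = 2^23 = 8388608
Usable = total - 2 (network and broadcast)
Usable hosts: 8388606


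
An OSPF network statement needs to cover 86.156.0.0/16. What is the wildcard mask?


Subnet mask: 255.255.0.0
Wildcard = 255.255.255.255 - subnet mask
255 - 255 = 0
255 - 255 = 0
255 - 0 = 255
255 - 0 = 255
Wildcard: 0.0.255.255


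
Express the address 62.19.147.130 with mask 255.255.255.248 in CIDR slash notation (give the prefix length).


Binary: 11111111.11111111.11111111.11111000
Count leading 1s
Prefix: /29


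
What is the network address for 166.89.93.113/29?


IP:   10100110.01011001.01011101.01110001
Mask: 11111111.11111111.11111111.11111000
AND operation:
Net:  10100110.01011001.01011101.01110000
Network: 166.89.93.112/29


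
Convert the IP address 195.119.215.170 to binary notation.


195 = 11000011
119 = 01110111
215 = 11010111
170 = 10101010
Binary: 11000011.01110111.11010111.10101010


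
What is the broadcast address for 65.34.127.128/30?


Network: 65.34.127.128/30
Host bits = 2
Set all host bits to 1:
Broadcast: 65.34.127.131


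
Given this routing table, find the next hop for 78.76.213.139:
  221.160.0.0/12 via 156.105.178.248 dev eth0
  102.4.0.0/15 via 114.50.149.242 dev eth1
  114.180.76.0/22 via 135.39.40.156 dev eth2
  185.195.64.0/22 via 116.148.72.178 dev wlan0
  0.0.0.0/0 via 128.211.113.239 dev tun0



Longest prefix match for 78.76.213.139:
  /12 221.160.0.0: no
  /15 102.4.0.0: no
  /22 114.180.76.0: no
  /22 185.195.64.0: no
  /0 0.0.0.0: MATCH
Selected: next-hop 128.211.113.239 via tun0 (matched /0)


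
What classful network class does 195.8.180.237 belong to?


First octet: 195
Binary: 11000011
110xxxxx -> Class C (192-223)
Class C, default mask 255.255.255.0 (/24)


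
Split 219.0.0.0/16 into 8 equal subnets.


New prefix = 16 + 3 = 19
Each subnet has 8192 addresses
  219.0.0.0/19
  219.0.32.0/19
  219.0.64.0/19
  219.0.96.0/19
  219.0.128.0/19
  219.0.160.0/19
  219.0.192.0/19
  219.0.224.0/19
Subnets: 219.0.0.0/19, 219.0.32.0/19, 219.0.64.0/19, 219.0.96.0/19, 219.0.128.0/19, 219.0.160.0/19, 219.0.192.0/19, 219.0.224.0/19


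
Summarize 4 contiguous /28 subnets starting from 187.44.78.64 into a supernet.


Original prefix: /28
Number of subnets: 4 = 2^2
New prefix = 28 - 2 = 26
Supernet: 187.44.78.64/26


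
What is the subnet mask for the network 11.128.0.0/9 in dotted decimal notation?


/9 means 9 network bits, 23 host bits
Binary: 11111111100000000000000000000000
Mask: 255.128.0.0


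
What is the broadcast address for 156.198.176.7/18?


Network: 156.198.128.0/18
Host bits = 14
Set all host bits to 1:
Broadcast: 156.198.191.255


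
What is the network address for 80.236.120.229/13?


IP:   01010000.11101100.01111000.11100101
Mask: 11111111.11111000.00000000.00000000
AND operation:
Net:  01010000.11101000.00000000.00000000
Network: 80.232.0.0/13


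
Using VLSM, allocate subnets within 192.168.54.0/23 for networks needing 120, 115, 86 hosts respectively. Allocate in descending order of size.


120 hosts -> /25 (126 usable): 192.168.54.0/25
115 hosts -> /25 (126 usable): 192.168.54.128/25
86 hosts -> /25 (126 usable): 192.168.55.0/25
Allocation: 192.168.54.0/25 (120 hosts, 126 usable); 192.168.54.128/25 (115 hosts, 126 usable); 192.168.55.0/25 (86 hosts, 126 usable)


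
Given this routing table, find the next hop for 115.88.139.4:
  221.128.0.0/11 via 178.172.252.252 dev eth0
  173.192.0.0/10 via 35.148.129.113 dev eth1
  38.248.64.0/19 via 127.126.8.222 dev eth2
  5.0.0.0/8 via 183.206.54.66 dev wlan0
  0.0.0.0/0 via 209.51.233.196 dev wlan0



Longest prefix match for 115.88.139.4:
  /11 221.128.0.0: no
  /10 173.192.0.0: no
  /19 38.248.64.0: no
  /8 5.0.0.0: no
  /0 0.0.0.0: MATCH
Selected: next-hop 209.51.233.196 via wlan0 (matched /0)


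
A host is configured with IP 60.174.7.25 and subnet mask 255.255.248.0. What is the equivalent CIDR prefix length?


Binary: 11111111.11111111.11111000.00000000
Count leading 1s
Prefix: /21


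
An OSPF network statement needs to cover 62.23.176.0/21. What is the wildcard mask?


Subnet mask: 255.255.248.0
Wildcard = 255.255.255.255 - subnet mask
255 - 255 = 0
255 - 255 = 0
255 - 248 = 7
255 - 0 = 255
Wildcard: 0.0.7.255


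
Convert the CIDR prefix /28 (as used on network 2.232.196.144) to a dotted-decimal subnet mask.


/28 means 28 network bits, 4 host bits
Binary: 11111111111111111111111111110000
Mask: 255.255.255.240


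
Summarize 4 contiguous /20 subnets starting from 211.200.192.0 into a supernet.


Original prefix: /20
Number of subnets: 4 = 2^2
New prefix = 20 - 2 = 18
Supernet: 211.200.192.0/18


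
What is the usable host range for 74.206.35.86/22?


Network: 74.206.32.0
Broadcast: 74.206.35.255
First usable = network + 1
Last usable = broadcast - 1
Range: 74.206.32.1 to 74.206.35.254


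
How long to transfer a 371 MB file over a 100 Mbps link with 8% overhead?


Effective throughput = 100 * (1 - 8/100) = 92 Mbps
File size in Mb = 371 * 8 = 2968 Mb
Time = 2968 / 92
Time = 32.2609 seconds


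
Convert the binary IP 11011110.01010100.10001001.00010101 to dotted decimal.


11011110 = 222
01010100 = 84
10001001 = 137
00010101 = 21
IP: 222.84.137.21


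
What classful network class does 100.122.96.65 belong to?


First octet: 100
Binary: 01100100
0xxxxxxx -> Class A (1-126)
Class A, default mask 255.0.0.0 (/8)


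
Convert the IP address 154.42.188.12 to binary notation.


154 = 10011010
42 = 00101010
188 = 10111100
12 = 00001100
Binary: 10011010.00101010.10111100.00001100


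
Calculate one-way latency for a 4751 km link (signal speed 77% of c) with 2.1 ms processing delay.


Speed = 0.77 * 3e5 km/s = 231000 km/s
Propagation delay = 4751 / 231000 = 0.0206 s = 20.5671 ms
Processing delay = 2.1 ms
Total one-way latency = 22.6671 ms


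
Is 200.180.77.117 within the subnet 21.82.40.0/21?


Subnet network: 21.82.40.0
Test IP AND mask: 200.180.72.0
No, 200.180.77.117 is not in 21.82.40.0/21


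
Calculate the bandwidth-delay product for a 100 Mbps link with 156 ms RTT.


BDP = bandwidth * RTT
= 100 Mbps * 156 ms
= 100 * 1e6 * 156 / 1000 bits
= 15600000 bits
= 1950000 bytes
= 1904.2969 KB
BDP = 15600000 bits (1950000 bytes)


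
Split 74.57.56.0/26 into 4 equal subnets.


New prefix = 26 + 2 = 28
Each subnet has 16 addresses
  74.57.56.0/28
  74.57.56.16/28
  74.57.56.32/28
  74.57.56.48/28
Subnets: 74.57.56.0/28, 74.57.56.16/28, 74.57.56.32/28, 74.57.56.48/28


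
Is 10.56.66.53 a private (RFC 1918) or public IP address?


RFC 1918 private ranges:
  10.0.0.0/8 (10.0.0.0 - 10.255.255.255)
  172.16.0.0/12 (172.16.0.0 - 172.31.255.255)
  192.168.0.0/16 (192.168.0.0 - 192.168.255.255)
Private (in 10.0.0.0/8)


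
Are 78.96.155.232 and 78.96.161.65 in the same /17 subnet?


Mask: 255.255.128.0
78.96.155.232 AND mask = 78.96.128.0
78.96.161.65 AND mask = 78.96.128.0
Yes, same subnet (78.96.128.0)


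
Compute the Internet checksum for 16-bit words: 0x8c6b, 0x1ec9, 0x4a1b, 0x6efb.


Sum all words (with carry folding):
+ 0x8c6b = 0x8c6b
+ 0x1ec9 = 0xab34
+ 0x4a1b = 0xf54f
+ 0x6efb = 0x644b
One's complement: ~0x644b
Checksum = 0x9bb4


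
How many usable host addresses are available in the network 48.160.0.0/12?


Host bits = 32 - 12 = 20
Total addresses = 2^20 = 1048576
Usable = total - 2 (network and broadcast)
Usable hosts: 1048574


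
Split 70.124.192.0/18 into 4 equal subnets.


New prefix = 18 + 2 = 20
Each subnet has 4096 addresses
  70.124.192.0/20
  70.124.208.0/20
  70.124.224.0/20
  70.124.240.0/20
Subnets: 70.124.192.0/20, 70.124.208.0/20, 70.124.224.0/20, 70.124.240.0/20


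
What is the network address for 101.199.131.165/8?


IP:   01100101.11000111.10000011.10100101
Mask: 11111111.00000000.00000000.00000000
AND operation:
Net:  01100101.00000000.00000000.00000000
Network: 101.0.0.0/8


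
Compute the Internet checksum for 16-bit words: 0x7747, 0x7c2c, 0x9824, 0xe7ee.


Sum all words (with carry folding):
+ 0x7747 = 0x7747
+ 0x7c2c = 0xf373
+ 0x9824 = 0x8b98
+ 0xe7ee = 0x7387
One's complement: ~0x7387
Checksum = 0x8c78


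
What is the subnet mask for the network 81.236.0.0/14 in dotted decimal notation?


/14 means 14 network bits, 18 host bits
Binary: 11111111111111000000000000000000
Mask: 255.252.0.0


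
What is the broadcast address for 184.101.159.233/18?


Network: 184.101.128.0/18
Host bits = 14
Set all host bits to 1:
Broadcast: 184.101.191.255


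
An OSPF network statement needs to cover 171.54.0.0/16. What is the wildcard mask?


Subnet mask: 255.255.0.0
Wildcard = 255.255.255.255 - subnet mask
255 - 255 = 0
255 - 255 = 0
255 - 0 = 255
255 - 0 = 255
Wildcard: 0.0.255.255


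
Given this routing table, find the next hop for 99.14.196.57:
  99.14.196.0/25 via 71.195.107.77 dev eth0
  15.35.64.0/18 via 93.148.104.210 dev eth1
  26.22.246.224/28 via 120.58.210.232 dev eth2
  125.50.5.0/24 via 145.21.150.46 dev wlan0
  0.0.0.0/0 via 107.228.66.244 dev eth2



Longest prefix match for 99.14.196.57:
  /25 99.14.196.0: MATCH
  /18 15.35.64.0: no
  /28 26.22.246.224: no
  /24 125.50.5.0: no
  /0 0.0.0.0: MATCH
Selected: next-hop 71.195.107.77 via eth0 (matched /25)


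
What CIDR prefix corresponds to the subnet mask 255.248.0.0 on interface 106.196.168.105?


Binary: 11111111.11111000.00000000.00000000
Count leading 1s
Prefix: /13


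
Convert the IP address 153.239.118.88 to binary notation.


153 = 10011001
239 = 11101111
118 = 01110110
88 = 01011000
Binary: 10011001.11101111.01110110.01011000


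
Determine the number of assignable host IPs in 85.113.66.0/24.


Host bits = 32 - 24 = 8
Total addresses = 2^8 = 256
Usable = total - 2 (network and broadcast)
Usable hosts: 254


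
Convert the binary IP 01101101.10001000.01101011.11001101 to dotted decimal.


01101101 = 109
10001000 = 136
01101011 = 107
11001101 = 205
IP: 109.136.107.205


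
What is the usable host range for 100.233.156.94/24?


Network: 100.233.156.0
Broadcast: 100.233.156.255
First usable = network + 1
Last usable = broadcast - 1
Range: 100.233.156.1 to 100.233.156.254


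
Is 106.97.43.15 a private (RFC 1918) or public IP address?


RFC 1918 private ranges:
  10.0.0.0/8 (10.0.0.0 - 10.255.255.255)
  172.16.0.0/12 (172.16.0.0 - 172.31.255.255)
  192.168.0.0/16 (192.168.0.0 - 192.168.255.255)
Public (not in any RFC 1918 range)


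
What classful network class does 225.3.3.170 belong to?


First octet: 225
Binary: 11100001
1110xxxx -> Class D (224-239)
Class D (multicast), default mask N/A


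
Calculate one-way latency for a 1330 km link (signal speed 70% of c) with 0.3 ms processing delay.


Speed = 0.7 * 3e5 km/s = 210000 km/s
Propagation delay = 1330 / 210000 = 0.0063 s = 6.3333 ms
Processing delay = 0.3 ms
Total one-way latency = 6.6333 ms


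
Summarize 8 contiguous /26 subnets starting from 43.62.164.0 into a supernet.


Original prefix: /26
Number of subnets: 8 = 2^3
New prefix = 26 - 3 = 23
Supernet: 43.62.164.0/23


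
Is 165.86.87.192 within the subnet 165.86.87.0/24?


Subnet network: 165.86.87.0
Test IP AND mask: 165.86.87.0
Yes, 165.86.87.192 is in 165.86.87.0/24


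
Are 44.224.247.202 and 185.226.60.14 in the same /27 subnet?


Mask: 255.255.255.224
44.224.247.202 AND mask = 44.224.247.192
185.226.60.14 AND mask = 185.226.60.0
No, different subnets (44.224.247.192 vs 185.226.60.0)


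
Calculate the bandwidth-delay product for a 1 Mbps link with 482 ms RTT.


BDP = bandwidth * RTT
= 1 Mbps * 482 ms
= 1 * 1e6 * 482 / 1000 bits
= 482000 bits
= 60250 bytes
= 58.8379 KB
BDP = 482000 bits (60250 bytes)


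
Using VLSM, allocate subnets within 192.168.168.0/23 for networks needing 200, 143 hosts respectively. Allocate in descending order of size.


200 hosts -> /24 (254 usable): 192.168.168.0/24
143 hosts -> /24 (254 usable): 192.168.169.0/24
Allocation: 192.168.168.0/24 (200 hosts, 254 usable); 192.168.169.0/24 (143 hosts, 254 usable)


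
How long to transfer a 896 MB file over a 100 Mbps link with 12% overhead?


Effective throughput = 100 * (1 - 12/100) = 88 Mbps
File size in Mb = 896 * 8 = 7168 Mb
Time = 7168 / 88
Time = 81.4545 seconds


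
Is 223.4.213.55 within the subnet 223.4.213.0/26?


Subnet network: 223.4.213.0
Test IP AND mask: 223.4.213.0
Yes, 223.4.213.55 is in 223.4.213.0/26


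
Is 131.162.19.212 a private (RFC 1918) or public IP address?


RFC 1918 private ranges:
  10.0.0.0/8 (10.0.0.0 - 10.255.255.255)
  172.16.0.0/12 (172.16.0.0 - 172.31.255.255)
  192.168.0.0/16 (192.168.0.0 - 192.168.255.255)
Public (not in any RFC 1918 range)


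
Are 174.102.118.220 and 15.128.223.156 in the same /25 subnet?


Mask: 255.255.255.128
174.102.118.220 AND mask = 174.102.118.128
15.128.223.156 AND mask = 15.128.223.128
No, different subnets (174.102.118.128 vs 15.128.223.128)


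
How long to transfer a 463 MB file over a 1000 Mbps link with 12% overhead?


Effective throughput = 1000 * (1 - 12/100) = 880 Mbps
File size in Mb = 463 * 8 = 3704 Mb
Time = 3704 / 880
Time = 4.2091 seconds


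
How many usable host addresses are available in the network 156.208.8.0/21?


Host bits = 32 - 21 = 11
Total addresses = 2^11 = 2048
Usable = total - 2 (network and broadcast)
Usable hosts: 2046


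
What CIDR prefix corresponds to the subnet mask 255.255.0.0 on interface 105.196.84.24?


Binary: 11111111.11111111.00000000.00000000
Count leading 1s
Prefix: /16


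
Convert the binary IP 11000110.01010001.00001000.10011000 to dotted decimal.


11000110 = 198
01010001 = 81
00001000 = 8
10011000 = 152
IP: 198.81.8.152


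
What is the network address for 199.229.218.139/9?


IP:   11000111.11100101.11011010.10001011
Mask: 11111111.10000000.00000000.00000000
AND operation:
Net:  11000111.10000000.00000000.00000000
Network: 199.128.0.0/9


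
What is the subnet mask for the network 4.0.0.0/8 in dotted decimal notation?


/8 means 8 network bits, 24 host bits
Binary: 11111111000000000000000000000000
Mask: 255.0.0.0


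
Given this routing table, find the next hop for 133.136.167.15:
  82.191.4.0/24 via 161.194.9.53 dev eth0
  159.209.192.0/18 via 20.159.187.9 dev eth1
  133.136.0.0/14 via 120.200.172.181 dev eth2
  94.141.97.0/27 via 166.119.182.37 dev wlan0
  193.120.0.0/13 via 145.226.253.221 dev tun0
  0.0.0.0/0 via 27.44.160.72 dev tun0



Longest prefix match for 133.136.167.15:
  /24 82.191.4.0: no
  /18 159.209.192.0: no
  /14 133.136.0.0: MATCH
  /27 94.141.97.0: no
  /13 193.120.0.0: no
  /0 0.0.0.0: MATCH
Selected: next-hop 120.200.172.181 via eth2 (matched /14)


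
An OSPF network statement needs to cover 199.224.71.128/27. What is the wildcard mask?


Subnet mask: 255.255.255.224
Wildcard = 255.255.255.255 - subnet mask
255 - 255 = 0
255 - 255 = 0
255 - 255 = 0
255 - 224 = 31
Wildcard: 0.0.0.31


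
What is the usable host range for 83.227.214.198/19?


Network: 83.227.192.0
Broadcast: 83.227.223.255
First usable = network + 1
Last usable = broadcast - 1
Range: 83.227.192.1 to 83.227.223.254


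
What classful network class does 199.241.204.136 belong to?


First octet: 199
Binary: 11000111
110xxxxx -> Class C (192-223)
Class C, default mask 255.255.255.0 (/24)


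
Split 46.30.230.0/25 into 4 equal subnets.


New prefix = 25 + 2 = 27
Each subnet has 32 addresses
  46.30.230.0/27
  46.30.230.32/27
  46.30.230.64/27
  46.30.230.96/27
Subnets: 46.30.230.0/27, 46.30.230.32/27, 46.30.230.64/27, 46.30.230.96/27


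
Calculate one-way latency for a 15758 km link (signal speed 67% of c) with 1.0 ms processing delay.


Speed = 0.67 * 3e5 km/s = 201000 km/s
Propagation delay = 15758 / 201000 = 0.0784 s = 78.398 ms
Processing delay = 1.0 ms
Total one-way latency = 79.398 ms


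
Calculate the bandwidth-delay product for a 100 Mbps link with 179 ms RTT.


BDP = bandwidth * RTT
= 100 Mbps * 179 ms
= 100 * 1e6 * 179 / 1000 bits
= 17900000 bits
= 2237500 bytes
= 2185.0586 KB
BDP = 17900000 bits (2237500 bytes)


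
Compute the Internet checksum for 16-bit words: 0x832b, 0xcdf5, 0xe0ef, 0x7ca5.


Sum all words (with carry folding):
+ 0x832b = 0x832b
+ 0xcdf5 = 0x5121
+ 0xe0ef = 0x3211
+ 0x7ca5 = 0xaeb6
One's complement: ~0xaeb6
Checksum = 0x5149


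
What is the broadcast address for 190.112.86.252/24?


Network: 190.112.86.0/24
Host bits = 8
Set all host bits to 1:
Broadcast: 190.112.86.255


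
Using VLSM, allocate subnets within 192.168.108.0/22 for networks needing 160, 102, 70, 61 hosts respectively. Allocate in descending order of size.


160 hosts -> /24 (254 usable): 192.168.108.0/24
102 hosts -> /25 (126 usable): 192.168.109.0/25
70 hosts -> /25 (126 usable): 192.168.109.128/25
61 hosts -> /26 (62 usable): 192.168.110.0/26
Allocation: 192.168.108.0/24 (160 hosts, 254 usable); 192.168.109.0/25 (102 hosts, 126 usable); 192.168.109.128/25 (70 hosts, 126 usable); 192.168.110.0/26 (61 hosts, 62 usable)
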